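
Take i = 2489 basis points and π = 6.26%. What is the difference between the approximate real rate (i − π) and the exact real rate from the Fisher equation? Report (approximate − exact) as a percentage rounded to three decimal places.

1.098%

Approximate: r ≈ 24.890% − 6.260% = 18.6300%
Exact: (1 + 0.2489)/(1 + 0.0626) − 1 = 17.53247%
Error = 18.6300% − 17.53247% = 1.09753% → 1.098%.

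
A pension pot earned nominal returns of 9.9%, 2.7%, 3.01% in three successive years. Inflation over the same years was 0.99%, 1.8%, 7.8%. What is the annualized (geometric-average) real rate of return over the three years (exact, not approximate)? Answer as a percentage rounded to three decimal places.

1.609%

Nominal growth factor = 1.0990 × 1.0270 × 1.0301 = 1.162646057
Price-level growth factor = 1.0099 × 1.0180 × 1.0780 = 1.108268300
Real growth factor = 1.162646057 / 1.108268300 = 1.049065518
Annualized real rate = 1.049065518^(1/3) − 1 = 1.60947% → 1.609%.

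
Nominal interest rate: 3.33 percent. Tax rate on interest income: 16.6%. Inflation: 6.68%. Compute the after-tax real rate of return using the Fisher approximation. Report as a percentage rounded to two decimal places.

After-tax nominal return = 3.33% × (1 − 0.166) = 2.77722%.
r ≈ 2.77722% − 6.68% → -3.90%.

-3.90%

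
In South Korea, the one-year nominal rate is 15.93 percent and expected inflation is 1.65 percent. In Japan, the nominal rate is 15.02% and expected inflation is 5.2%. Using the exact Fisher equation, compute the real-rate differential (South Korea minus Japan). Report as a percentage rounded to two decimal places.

4.71%

South Korea: (1 + 0.1593)/(1 + 0.0165) − 1 = 14.0482%
Japan: (1 + 0.1502)/(1 + 0.0520) − 1 = 9.3346%
Differential = 14.0482% − 9.3346% = 4.7136% → 4.71%.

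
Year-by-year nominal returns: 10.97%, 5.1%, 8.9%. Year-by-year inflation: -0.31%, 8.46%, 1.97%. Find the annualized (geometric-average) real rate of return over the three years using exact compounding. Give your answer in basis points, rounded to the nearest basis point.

483 basis points

Nominal growth factor = 1.1097 × 1.0510 × 1.0890 = 1.27009493
Price-level growth factor = 0.9969 × 1.0846 × 1.0197 = 1.10253812
Real growth factor = 1.27009493 / 1.10253812 = 1.15197371
Annualized real rate = 1.15197371^(1/3) − 1 = 4.8289% → 483 basis points.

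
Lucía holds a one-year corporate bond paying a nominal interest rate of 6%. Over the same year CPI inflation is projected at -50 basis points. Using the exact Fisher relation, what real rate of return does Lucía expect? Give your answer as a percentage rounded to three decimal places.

1 + r = 1.06000 / 0.99500 = 1.065327
r = 1.065327 − 1 = 6.5327%, i.e. 6.533%.

6.533%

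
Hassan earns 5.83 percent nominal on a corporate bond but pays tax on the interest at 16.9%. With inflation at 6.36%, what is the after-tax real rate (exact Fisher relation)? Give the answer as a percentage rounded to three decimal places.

-1.425%

After-tax nominal return = 5.83% × (1 − 0.169) = 4.84473%.
1 + r = 1.0484473 / 1.06360 = 0.985753
After-tax real rate = 0.985753 − 1 → -1.425%.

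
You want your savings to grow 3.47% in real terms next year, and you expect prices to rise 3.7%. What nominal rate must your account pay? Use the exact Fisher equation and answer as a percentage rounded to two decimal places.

7.30%

(1 + i) = (1 + r)(1 + π) = 1.03470 × 1.03700 = 1.0729839
i = 1.0729839 − 1, so the required nominal rate is 7.30%.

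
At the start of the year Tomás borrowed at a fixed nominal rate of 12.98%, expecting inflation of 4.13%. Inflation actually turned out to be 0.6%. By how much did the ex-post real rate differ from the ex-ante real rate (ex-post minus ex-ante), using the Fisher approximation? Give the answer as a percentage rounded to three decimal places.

3.530%

Ex-ante: 12.98% − 4.13% = 8.850%
Ex-post: 12.98% − 0.6% = 12.380%
Difference (ex-post − ex-ante) = 3.5300% → 3.530%.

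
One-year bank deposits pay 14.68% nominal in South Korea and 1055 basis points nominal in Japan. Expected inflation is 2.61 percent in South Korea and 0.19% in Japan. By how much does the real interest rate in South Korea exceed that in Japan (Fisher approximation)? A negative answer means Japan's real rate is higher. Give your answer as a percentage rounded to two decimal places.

South Korea: 14.68% − 2.61% = 12.070%
Japan: 10.55% − 0.19% = 10.360%
Differential = 1.710% → 1.71%.

1.71%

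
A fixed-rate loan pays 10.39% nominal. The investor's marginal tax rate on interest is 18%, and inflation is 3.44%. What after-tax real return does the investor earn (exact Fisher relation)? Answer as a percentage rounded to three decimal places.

After-tax nominal return = 10.39% × (1 − 0.18) = 8.5198%.
1 + r = 1.085198 / 1.03440 = 1.049109
After-tax real rate = 1.049109 − 1 → 4.911%.

4.911%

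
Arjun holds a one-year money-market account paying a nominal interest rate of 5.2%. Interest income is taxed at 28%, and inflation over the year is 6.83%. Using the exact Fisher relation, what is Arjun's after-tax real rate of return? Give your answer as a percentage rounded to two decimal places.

After-tax nominal return = 5.2% × (1 − 0.28) = 3.7440%.
1 + r = 1.03744 / 1.06830 = 0.971113
After-tax real rate = 0.971113 − 1 → -2.89%.

-2.89%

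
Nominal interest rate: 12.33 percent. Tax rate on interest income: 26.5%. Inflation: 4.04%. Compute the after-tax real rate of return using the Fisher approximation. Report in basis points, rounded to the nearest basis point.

502 basis points

After-tax nominal return = 12.33% × (1 − 0.265) = 9.06255%.
r ≈ 9.06255% − 4.04% → 502 basis points.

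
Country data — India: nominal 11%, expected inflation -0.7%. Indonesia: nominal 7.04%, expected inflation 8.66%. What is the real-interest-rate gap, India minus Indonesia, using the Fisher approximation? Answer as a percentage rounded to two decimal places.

13.32%

India: 11% − (-0.7%) = 11.700%
Indonesia: 7.04% − 8.66% = -1.620%
Differential = 13.320% → 13.32%.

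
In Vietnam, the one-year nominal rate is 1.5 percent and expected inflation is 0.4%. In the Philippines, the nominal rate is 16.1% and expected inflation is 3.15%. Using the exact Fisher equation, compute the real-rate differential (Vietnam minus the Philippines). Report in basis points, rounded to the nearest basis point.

Vietnam: (1 + 0.0150)/(1 + 0.0040) − 1 = 1.0956%
The Philippines: (1 + 0.1610)/(1 + 0.0315) − 1 = 12.5545%
Differential = 1.0956% − 12.5545% = -11.4589% → -1146 basis points.

-1146 basis points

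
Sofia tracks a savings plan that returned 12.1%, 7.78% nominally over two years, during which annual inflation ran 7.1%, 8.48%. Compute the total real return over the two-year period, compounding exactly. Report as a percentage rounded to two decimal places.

3.99%

Nominal growth factor = 1.1210 × 1.0778 = 1.208214
Price-level growth factor = 1.0710 × 1.0848 = 1.161821
Real growth factor = 1.208214 / 1.161821 = 1.039931
Total real return = 1.039931 − 1 → 3.99%.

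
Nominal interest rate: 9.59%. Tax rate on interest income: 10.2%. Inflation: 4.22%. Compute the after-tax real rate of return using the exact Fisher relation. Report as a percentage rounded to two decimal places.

After-tax nominal return = 9.59% × (1 − 0.102) = 8.61182%.
1 + r = 1.0861182 / 1.04220 = 1.042140
After-tax real rate = 1.042140 − 1 → 4.21%.

4.21%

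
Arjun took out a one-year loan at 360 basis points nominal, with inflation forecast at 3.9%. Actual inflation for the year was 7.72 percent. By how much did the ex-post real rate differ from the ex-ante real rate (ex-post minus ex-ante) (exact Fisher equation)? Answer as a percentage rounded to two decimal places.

Ex-ante: (1 + 0.0360)/(1 + 0.0390) − 1 = -0.2887%
Ex-post: (1 + 0.0360)/(1 + 0.0772) − 1 = -3.8247%
Difference (ex-post − ex-ante) = -3.5360% → -3.54%.

-3.54%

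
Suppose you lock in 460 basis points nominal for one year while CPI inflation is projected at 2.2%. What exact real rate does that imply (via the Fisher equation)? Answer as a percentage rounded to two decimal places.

1 + r = 1.04600 / 1.02200 = 1.023483
r = 1.023483 − 1 = 2.3483%, i.e. 2.35%.

2.35%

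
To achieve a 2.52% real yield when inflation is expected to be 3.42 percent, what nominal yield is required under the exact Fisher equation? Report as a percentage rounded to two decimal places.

(1 + i) = (1 + r)(1 + π) = 1.02520 × 1.03420 = 1.06026184
i = 1.06026184 − 1, so the required nominal rate is 6.03%.

6.03%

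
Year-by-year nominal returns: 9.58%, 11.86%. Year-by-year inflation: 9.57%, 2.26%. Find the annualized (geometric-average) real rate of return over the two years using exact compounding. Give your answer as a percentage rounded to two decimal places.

Nominal growth factor = 1.0958 × 1.1186 = 1.22576188
Price-level growth factor = 1.0957 × 1.0226 = 1.12046282
Real growth factor = 1.22576188 / 1.12046282 = 1.09397818
Annualized real rate = 1.09397818^(1/2) − 1 = 4.5934% → 4.59%.

4.59%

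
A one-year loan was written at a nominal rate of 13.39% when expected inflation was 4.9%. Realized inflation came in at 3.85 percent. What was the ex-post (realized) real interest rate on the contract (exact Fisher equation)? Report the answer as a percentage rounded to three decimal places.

9.186%

Ex-post: (1 + 0.1339)/(1 + 0.0385) − 1 = 9.1863%
So the realized real rate is 9.186%.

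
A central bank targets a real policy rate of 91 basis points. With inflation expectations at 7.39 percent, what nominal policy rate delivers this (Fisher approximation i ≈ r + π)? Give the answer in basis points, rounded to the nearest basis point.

830 basis points

i ≈ r + π = 0.91% + 7.39% = 830 basis points.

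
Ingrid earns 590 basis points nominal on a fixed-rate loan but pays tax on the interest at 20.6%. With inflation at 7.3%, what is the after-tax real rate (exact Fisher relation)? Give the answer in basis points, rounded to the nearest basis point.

-244 basis points

After-tax nominal return = 5.9% × (1 − 0.206) = 4.6846%.
1 + r = 1.046846 / 1.07300 = 0.975625
After-tax real rate = 0.975625 − 1 → -244 basis points.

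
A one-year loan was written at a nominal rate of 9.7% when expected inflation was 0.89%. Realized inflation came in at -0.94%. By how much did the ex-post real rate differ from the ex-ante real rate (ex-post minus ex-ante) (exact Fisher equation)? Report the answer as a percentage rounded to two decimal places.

Ex-ante: (1 + 0.0970)/(1 + 0.0089) − 1 = 8.7323%
Ex-post: (1 + 0.0970)/(1 − 0.0094) − 1 = 10.7410%
Difference (ex-post − ex-ante) = 2.0087% → 2.01%.

2.01%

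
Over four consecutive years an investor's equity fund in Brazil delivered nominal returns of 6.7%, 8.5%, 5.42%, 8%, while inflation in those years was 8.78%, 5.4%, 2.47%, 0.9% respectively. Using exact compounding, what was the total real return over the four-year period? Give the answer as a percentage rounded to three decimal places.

11.189%

Nominal growth factor = 1.0670 × 1.0850 × 1.0542 × 1.0800 = 1.318077
Price-level growth factor = 1.0878 × 1.0540 × 1.0247 × 1.0090 = 1.185435
Real growth factor = 1.318077 / 1.185435 = 1.111894
Total real return = 1.111894 − 1 → 11.189%.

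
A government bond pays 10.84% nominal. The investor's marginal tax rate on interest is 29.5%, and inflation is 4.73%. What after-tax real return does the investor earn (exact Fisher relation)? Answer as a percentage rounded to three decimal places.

After-tax nominal return = 10.84% × (1 − 0.295) = 7.6422%.
1 + r = 1.076422 / 1.04730 = 1.027807
After-tax real rate = 1.027807 − 1 → 2.781%.

2.781%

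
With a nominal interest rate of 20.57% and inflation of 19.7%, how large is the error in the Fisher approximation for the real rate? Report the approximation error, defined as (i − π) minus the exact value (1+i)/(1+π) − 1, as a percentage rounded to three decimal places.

0.143%

Approximate: r ≈ 20.570% − 19.700% = 0.8700%
Exact: (1 + 0.2057)/(1 + 0.1970) − 1 = 0.7268%
Error = 0.8700% − 0.7268% = 0.1432% → 0.143%.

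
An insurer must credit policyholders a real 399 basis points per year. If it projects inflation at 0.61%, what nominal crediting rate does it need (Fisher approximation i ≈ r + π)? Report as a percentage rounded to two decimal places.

4.60%

i ≈ r + π = 3.99% + 0.61% = 4.60%.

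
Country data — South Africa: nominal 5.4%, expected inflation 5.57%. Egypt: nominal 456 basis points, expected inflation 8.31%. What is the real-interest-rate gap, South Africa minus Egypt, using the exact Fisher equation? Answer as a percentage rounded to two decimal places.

3.30%

South Africa: (1 + 0.0540)/(1 + 0.0557) − 1 = -0.1610%
Egypt: (1 + 0.0456)/(1 + 0.0831) − 1 = -3.4623%
Differential = -0.1610% − (-3.4623%) = 3.3013% → 3.30%.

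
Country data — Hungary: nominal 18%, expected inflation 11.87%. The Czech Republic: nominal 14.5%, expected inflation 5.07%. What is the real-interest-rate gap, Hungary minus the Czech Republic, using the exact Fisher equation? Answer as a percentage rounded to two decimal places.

Hungary: (1 + 0.1800)/(1 + 0.1187) − 1 = 5.4796%
The Czech Republic: (1 + 0.1450)/(1 + 0.0507) − 1 = 8.9750%
Differential = 5.4796% − 8.9750% = -3.4954% → -3.50%.

-3.50%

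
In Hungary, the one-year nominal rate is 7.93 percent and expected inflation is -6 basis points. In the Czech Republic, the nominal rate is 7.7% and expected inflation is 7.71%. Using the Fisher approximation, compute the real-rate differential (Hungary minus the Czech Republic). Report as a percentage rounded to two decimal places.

Hungary: 7.93% − (-0.06%) = 7.990%
The Czech Republic: 7.7% − 7.71% = -0.010%
Differential = 8.000% → 8.00%.

8.00%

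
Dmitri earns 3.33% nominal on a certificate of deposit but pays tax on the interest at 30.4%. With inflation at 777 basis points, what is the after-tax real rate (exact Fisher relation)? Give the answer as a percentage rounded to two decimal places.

After-tax nominal return = 3.33% × (1 − 0.304) = 2.31768%.
1 + r = 1.0231768 / 1.07770 = 0.949408
After-tax real rate = 0.949408 − 1 → -5.06%.

-5.06%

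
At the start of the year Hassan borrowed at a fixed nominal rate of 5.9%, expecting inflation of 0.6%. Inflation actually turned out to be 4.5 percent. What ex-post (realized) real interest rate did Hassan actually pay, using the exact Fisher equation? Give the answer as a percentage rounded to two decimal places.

Ex-post: (1 + 0.0590)/(1 + 0.0450) − 1 = 1.3397%
So the realized real rate is 1.34%.

1.34%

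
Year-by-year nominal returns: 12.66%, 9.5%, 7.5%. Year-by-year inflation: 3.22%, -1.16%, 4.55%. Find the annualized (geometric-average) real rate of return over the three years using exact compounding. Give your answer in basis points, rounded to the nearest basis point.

753 basis points

Compound the nominal returns: 1.1266 × 1.0950 × 1.0750 = 1.32614903.
Compound inflation: 1.0322 × 0.9884 × 1.0455 = 1.06664678.
Deflate: 1.32614903 / 1.06664678 = 1.24328788.
Annualized real rate = 1.24328788^(1/3) − 1 = 7.5286% → 753 basis points.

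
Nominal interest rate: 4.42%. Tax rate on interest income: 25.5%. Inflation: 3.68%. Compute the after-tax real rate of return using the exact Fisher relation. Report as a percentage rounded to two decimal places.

After-tax nominal return = 4.42% × (1 − 0.255) = 3.2929%.
1 + r = 1.032929 / 1.03680 = 0.996266
After-tax real rate = 0.996266 − 1 → -0.37%.

-0.37%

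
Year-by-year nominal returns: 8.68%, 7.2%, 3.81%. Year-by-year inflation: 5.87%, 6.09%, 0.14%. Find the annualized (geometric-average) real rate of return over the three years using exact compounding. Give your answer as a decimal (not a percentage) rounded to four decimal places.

0.0245

Compound the nominal returns: 1.0868 × 1.0720 × 1.0381 = 1.20943799.
Compound inflation: 1.0587 × 1.0609 × 1.0014 = 1.12474727.
Deflate: 1.20943799 / 1.12474727 = 1.07529755.
Annualized real rate = 1.07529755^(1/3) − 1 = 2.4494% → 0.0245.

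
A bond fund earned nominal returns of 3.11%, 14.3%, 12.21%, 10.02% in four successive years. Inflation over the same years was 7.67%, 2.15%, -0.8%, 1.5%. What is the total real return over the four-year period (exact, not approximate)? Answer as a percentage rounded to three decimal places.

31.383%

Nominal growth factor = 1.0311 × 1.1430 × 1.1221 × 1.1002 = 1.454957
Price-level growth factor = 1.0767 × 1.0215 × 0.9920 × 1.0150 = 1.107416
Real growth factor = 1.454957 / 1.107416 = 1.313831
Total real return = 1.313831 − 1 → 31.383%.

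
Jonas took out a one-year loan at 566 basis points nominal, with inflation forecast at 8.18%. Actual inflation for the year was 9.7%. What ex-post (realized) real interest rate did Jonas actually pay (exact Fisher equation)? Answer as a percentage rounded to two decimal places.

Ex-post: (1 + 0.0566)/(1 + 0.0970) − 1 = -3.6828%
So the realized real rate is -3.68%.

-3.68%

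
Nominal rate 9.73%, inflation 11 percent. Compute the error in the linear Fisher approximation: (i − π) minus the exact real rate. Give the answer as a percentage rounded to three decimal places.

Approximate: r ≈ 9.730% − 11.000% = -1.2700%
Exact: (1 + 0.0973)/(1 + 0.1100) − 1 = -1.1441%
Error = -1.2700% − (-1.1441%) = -0.1259% → -0.126%.

-0.126%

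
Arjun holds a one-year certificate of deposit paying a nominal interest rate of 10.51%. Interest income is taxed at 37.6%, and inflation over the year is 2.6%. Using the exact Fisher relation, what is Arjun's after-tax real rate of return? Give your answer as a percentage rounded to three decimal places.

3.858%

After-tax nominal return = 10.51% × (1 − 0.376) = 6.55824%.
1 + r = 1.0655824 / 1.02600 = 1.038579
After-tax real rate = 1.038579 − 1 → 3.858%.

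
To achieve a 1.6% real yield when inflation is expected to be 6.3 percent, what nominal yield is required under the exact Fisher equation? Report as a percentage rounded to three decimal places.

8.001%

(1 + i) = (1 + r)(1 + π) = 1.01600 × 1.06300 = 1.080008
i = 1.080008 − 1, so the required nominal rate is 8.001%.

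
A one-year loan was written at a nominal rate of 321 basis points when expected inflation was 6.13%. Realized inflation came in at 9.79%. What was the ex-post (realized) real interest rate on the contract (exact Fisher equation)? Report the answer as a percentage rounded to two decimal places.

-5.99%

Ex-post: (1 + 0.0321)/(1 + 0.0979) − 1 = -5.9933%
So the realized real rate is -5.99%.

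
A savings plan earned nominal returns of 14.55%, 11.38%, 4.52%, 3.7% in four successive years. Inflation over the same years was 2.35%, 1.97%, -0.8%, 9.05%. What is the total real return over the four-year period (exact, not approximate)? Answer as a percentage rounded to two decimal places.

Nominal growth factor = 1.1455 × 1.1138 × 1.0452 × 1.0370 = 1.3828672
Price-level growth factor = 1.0235 × 1.0197 × 0.9920 × 1.0905 = 1.1290095
Real growth factor = 1.3828672 / 1.1290095 = 1.2248499
Total real return = 1.2248499 − 1 → 22.48%.

22.48%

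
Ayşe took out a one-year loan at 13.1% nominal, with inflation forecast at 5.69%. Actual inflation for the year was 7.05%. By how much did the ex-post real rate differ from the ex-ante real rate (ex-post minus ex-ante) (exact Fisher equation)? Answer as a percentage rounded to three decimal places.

-1.360%

Ex-ante: (1 + 0.1310)/(1 + 0.0569) − 1 = 7.01107%
Ex-post: (1 + 0.1310)/(1 + 0.0705) − 1 = 5.65156%
Difference (ex-post − ex-ante) = -1.35951% → -1.360%.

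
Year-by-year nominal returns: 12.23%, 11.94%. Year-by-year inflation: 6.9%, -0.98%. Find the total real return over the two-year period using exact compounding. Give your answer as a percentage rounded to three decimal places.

18.684%

Compound the nominal returns: 1.1223 × 1.1194 = 1.256303.
Compound inflation: 1.0690 × 0.9902 = 1.058524.
Deflate: 1.256303 / 1.058524 = 1.186844.
Total real return = 1.186844 − 1 → 18.684%.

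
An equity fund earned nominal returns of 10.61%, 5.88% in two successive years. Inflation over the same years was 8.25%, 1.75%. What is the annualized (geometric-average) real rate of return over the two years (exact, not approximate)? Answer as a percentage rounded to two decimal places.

Nominal growth factor = 1.1061 × 1.0588 = 1.17113868
Price-level growth factor = 1.0825 × 1.0175 = 1.10144375
Real growth factor = 1.17113868 / 1.10144375 = 1.06327598
Annualized real rate = 1.06327598^(1/2) − 1 = 3.1153% → 3.12%.

3.12%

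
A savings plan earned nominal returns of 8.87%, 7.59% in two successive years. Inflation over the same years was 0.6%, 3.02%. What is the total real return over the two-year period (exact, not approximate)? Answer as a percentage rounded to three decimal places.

Compound the nominal returns: 1.0887 × 1.0759 = 1.171332.
Compound inflation: 1.0060 × 1.0302 = 1.036381.
Deflate: 1.171332 / 1.036381 = 1.130214.
Total real return = 1.130214 − 1 → 13.021%.

13.021%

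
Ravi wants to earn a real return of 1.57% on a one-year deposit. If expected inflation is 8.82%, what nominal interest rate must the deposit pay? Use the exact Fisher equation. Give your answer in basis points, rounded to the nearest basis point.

(1 + i) = (1 + r)(1 + π) = 1.01570 × 1.08820 = 1.10528474
i = 1.10528474 − 1, so the required nominal rate is 1053 basis points.

1053 basis points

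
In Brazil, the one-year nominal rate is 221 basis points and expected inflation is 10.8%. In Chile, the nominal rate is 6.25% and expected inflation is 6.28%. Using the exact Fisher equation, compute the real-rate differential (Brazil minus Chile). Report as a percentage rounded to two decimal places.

-7.72%

Brazil: (1 + 0.0221)/(1 + 0.1080) − 1 = -7.7527%
Chile: (1 + 0.0625)/(1 + 0.0628) − 1 = -0.0282%
Differential = -7.7527% − (-0.0282%) = -7.7245% → -7.72%.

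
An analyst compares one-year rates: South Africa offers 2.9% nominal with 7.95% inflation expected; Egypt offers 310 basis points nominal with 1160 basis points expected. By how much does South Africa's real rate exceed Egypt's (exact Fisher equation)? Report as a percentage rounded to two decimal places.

South Africa: (1 + 0.0290)/(1 + 0.0795) − 1 = -4.6781%
Egypt: (1 + 0.0310)/(1 + 0.1160) − 1 = -7.6165%
Differential = -4.6781% − (-7.6165%) = 2.9384% → 2.94%.

2.94%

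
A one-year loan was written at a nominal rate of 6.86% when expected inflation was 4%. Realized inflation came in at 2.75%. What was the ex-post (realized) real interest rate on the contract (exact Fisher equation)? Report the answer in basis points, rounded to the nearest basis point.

400 basis points

Ex-post: (1 + 0.0686)/(1 + 0.0275) − 1 = 4.0000%
So the realized real rate is 400 basis points.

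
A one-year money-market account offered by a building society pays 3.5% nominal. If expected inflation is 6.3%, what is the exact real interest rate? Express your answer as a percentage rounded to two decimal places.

-2.63%

1 + r = 1.03500 / 1.06300 = 0.973659
r = 0.973659 − 1 = -2.6341%, i.e. -2.63%.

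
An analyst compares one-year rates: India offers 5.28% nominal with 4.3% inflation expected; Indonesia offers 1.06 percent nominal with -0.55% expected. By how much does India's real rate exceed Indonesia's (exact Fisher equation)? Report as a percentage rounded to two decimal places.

-0.68%

India: (1 + 0.0528)/(1 + 0.0430) − 1 = 0.9396%
Indonesia: (1 + 0.0106)/(1 − 0.0055) − 1 = 1.6189%
Differential = 0.9396% − 1.6189% = -0.6793% → -0.68%.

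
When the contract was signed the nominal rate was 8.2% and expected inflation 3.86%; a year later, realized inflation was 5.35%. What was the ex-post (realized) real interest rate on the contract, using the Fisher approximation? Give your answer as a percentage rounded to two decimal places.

Ex-post: 8.2% − 5.35% = 2.850%
So the realized real rate is 2.85%.

2.85%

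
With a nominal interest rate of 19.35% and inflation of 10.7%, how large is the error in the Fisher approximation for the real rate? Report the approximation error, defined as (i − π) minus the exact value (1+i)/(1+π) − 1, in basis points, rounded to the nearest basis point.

84 basis points

Approximate: r ≈ 19.350% − 10.700% = 8.6500%
Exact: (1 + 0.1935)/(1 + 0.1070) − 1 = 7.8139%
Error = 8.6500% − 7.8139% = 0.8361% → 84 basis points.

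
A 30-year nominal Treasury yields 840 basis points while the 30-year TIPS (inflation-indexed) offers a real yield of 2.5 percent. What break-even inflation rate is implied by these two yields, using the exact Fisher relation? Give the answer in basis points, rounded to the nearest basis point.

576 basis points

(1 + π) = (1 + i)/(1 + r) = 1.08400 / 1.02500 = 1.057561
Break-even inflation = 1.057561 − 1 → 576 basis points.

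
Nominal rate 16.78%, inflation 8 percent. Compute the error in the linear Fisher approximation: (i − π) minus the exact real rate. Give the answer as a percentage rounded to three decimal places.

Approximate: r ≈ 16.780% − 8.000% = 8.7800%
Exact: (1 + 0.1678)/(1 + 0.0800) − 1 = 8.1296%
Error = 8.7800% − 8.1296% = 0.6504% → 0.650%.

0.650%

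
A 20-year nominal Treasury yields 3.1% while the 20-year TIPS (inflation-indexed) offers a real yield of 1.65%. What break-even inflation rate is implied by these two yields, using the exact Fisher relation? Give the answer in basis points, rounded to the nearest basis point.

143 basis points

(1 + π) = (1 + i)/(1 + r) = 1.03100 / 1.01650 = 1.014265
Break-even inflation = 1.014265 − 1 → 143 basis points.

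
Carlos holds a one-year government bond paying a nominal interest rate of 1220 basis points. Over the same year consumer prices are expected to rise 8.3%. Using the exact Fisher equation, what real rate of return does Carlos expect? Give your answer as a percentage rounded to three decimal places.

3.601%

By the Fisher equation, 1 + r = (1 + i)/(1 + π).
1 + r = 1.12200 / 1.08300 = 1.036011
r = 1.036011 − 1 = 3.6011%, i.e. 3.601%.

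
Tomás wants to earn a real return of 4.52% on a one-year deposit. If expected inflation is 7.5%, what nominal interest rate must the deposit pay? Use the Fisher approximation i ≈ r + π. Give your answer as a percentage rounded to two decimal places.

12.02%

i ≈ r + π = 4.52% + 7.5% = 12.02%.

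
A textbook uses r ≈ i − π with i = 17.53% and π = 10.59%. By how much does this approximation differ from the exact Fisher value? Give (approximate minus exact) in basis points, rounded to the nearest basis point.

Approximate: r ≈ 17.530% − 10.590% = 6.9400%
Exact: (1 + 0.1753)/(1 + 0.1059) − 1 = 6.2754%
Error = 6.9400% − 6.2754% = 0.6646% → 66 basis points.

66 basis points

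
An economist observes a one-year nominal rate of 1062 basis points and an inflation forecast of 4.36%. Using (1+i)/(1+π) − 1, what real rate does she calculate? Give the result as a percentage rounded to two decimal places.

6.00%

By the Fisher relation, 1 + r = (1 + i)/(1 + π).
1 + r = 1.10620 / 1.04360 = 1.059985
r = 1.059985 − 1 = 5.9985%, i.e. 6.00%.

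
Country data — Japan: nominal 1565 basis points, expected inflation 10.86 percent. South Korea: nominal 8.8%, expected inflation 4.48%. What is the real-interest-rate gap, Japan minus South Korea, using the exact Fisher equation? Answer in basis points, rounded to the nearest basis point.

Japan: (1 + 0.1565)/(1 + 0.1086) − 1 = 4.3208%
South Korea: (1 + 0.0880)/(1 + 0.0448) − 1 = 4.1348%
Differential = 4.3208% − 4.1348% = 0.1860% → 19 basis points.

19 basis points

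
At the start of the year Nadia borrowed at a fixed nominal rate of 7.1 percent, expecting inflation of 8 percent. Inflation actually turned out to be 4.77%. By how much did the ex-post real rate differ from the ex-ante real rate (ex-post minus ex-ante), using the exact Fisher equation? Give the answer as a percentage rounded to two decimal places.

Ex-ante: (1 + 0.0710)/(1 + 0.0800) − 1 = -0.8333%
Ex-post: (1 + 0.0710)/(1 + 0.0477) − 1 = 2.2239%
Difference (ex-post − ex-ante) = 3.0573% → 3.06%.

3.06%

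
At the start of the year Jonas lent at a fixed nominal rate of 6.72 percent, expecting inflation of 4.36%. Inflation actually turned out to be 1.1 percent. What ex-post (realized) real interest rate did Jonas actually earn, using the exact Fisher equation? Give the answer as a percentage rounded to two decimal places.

5.56%

Ex-post: (1 + 0.0672)/(1 + 0.0110) − 1 = 5.5589%
So the realized real rate is 5.56%.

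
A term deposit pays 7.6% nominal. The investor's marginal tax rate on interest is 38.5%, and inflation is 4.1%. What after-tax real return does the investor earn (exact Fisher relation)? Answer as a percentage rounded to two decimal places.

After-tax nominal return = 7.6% × (1 − 0.385) = 4.6740%.
1 + r = 1.04674 / 1.04100 = 1.005514
After-tax real rate = 1.005514 − 1 → 0.55%.

0.55%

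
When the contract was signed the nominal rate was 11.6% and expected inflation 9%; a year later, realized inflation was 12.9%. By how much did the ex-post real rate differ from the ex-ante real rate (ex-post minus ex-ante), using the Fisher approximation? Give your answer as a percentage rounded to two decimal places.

Ex-ante: 11.6% − 9% = 2.600%
Ex-post: 11.6% − 12.9% = -1.300%
Difference (ex-post − ex-ante) = -3.9000% → -3.90%.

-3.90%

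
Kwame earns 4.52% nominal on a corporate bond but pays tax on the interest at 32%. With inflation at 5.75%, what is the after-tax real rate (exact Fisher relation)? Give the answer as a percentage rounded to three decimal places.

-2.531%

After-tax nominal return = 4.52% × (1 − 0.32) = 3.0736%.
1 + r = 1.030736 / 1.05750 = 0.974691
After-tax real rate = 0.974691 − 1 → -2.531%.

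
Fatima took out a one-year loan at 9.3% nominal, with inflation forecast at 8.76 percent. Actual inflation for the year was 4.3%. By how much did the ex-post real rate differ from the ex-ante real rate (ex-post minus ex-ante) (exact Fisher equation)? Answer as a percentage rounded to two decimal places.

Ex-ante: (1 + 0.0930)/(1 + 0.0876) − 1 = 0.4965%
Ex-post: (1 + 0.0930)/(1 + 0.0430) − 1 = 4.7939%
Difference (ex-post − ex-ante) = 4.2974% → 4.30%.

4.30%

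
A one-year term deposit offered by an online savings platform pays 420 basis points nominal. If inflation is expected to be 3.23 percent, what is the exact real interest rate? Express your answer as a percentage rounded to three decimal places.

0.940%

1 + r = 1.04200 / 1.03230 = 1.009396
r = 1.009396 − 1 = 0.9396%, i.e. 0.940%.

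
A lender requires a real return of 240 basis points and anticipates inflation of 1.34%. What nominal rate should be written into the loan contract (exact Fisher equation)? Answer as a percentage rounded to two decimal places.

(1 + i) = (1 + r)(1 + π) = 1.02400 × 1.01340 = 1.0377216
i = 1.0377216 − 1, so the required nominal rate is 3.77%.

3.77%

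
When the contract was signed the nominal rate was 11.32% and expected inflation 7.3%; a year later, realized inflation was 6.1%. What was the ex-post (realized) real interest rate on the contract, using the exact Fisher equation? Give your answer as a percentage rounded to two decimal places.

4.92%

Ex-post: (1 + 0.1132)/(1 + 0.0610) − 1 = 4.9199%
So the realized real rate is 4.92%.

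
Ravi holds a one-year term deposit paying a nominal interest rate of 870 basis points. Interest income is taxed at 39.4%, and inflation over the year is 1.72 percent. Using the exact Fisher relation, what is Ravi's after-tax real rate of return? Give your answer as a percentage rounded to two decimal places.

3.49%

After-tax nominal return = 8.7% × (1 − 0.394) = 5.2722%.
1 + r = 1.052722 / 1.01720 = 1.034921
After-tax real rate = 1.034921 − 1 → 3.49%.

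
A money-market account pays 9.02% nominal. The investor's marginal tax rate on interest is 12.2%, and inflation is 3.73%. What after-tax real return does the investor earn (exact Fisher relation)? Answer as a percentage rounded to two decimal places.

4.04%

After-tax nominal return = 9.02% × (1 − 0.122) = 7.91956%.
1 + r = 1.0791956 / 1.03730 = 1.040389
After-tax real rate = 1.040389 − 1 → 4.04%.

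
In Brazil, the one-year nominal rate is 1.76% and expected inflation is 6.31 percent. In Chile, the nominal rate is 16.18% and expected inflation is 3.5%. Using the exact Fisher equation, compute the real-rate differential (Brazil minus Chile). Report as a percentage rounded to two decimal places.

-16.53%

Brazil: (1 + 0.0176)/(1 + 0.0631) − 1 = -4.2799%
Chile: (1 + 0.1618)/(1 + 0.0350) − 1 = 12.2512%
Differential = -4.2799% − 12.2512% = -16.5311% → -16.53%.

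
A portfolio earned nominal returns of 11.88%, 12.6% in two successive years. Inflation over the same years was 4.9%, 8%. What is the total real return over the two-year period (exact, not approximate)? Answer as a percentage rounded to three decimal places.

Compound the nominal returns: 1.1188 × 1.1260 = 1.259769.
Compound inflation: 1.0490 × 1.0800 = 1.132920.
Deflate: 1.259769 / 1.132920 = 1.111966.
Total real return = 1.111966 − 1 → 11.197%.

11.197%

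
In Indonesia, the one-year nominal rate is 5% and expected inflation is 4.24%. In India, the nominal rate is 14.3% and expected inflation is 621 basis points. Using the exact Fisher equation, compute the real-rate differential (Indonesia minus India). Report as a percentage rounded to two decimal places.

Indonesia: (1 + 0.0500)/(1 + 0.0424) − 1 = 0.7291%
India: (1 + 0.1430)/(1 + 0.0621) − 1 = 7.6170%
Differential = 0.7291% − 7.6170% = -6.8879% → -6.89%.

-6.89%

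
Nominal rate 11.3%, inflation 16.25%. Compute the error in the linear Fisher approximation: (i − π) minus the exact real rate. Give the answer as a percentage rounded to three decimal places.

-0.692%

Approximate: r ≈ 11.300% − 16.250% = -4.9500%
Exact: (1 + 0.1130)/(1 + 0.1625) − 1 = -4.2581%
Error = -4.9500% − (-4.2581%) = -0.6919% → -0.692%.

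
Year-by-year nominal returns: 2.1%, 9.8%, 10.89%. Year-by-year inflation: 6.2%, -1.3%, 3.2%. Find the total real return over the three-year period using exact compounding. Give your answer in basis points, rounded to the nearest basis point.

Nominal growth factor = 1.0210 × 1.0980 × 1.1089 = 1.243141
Price-level growth factor = 1.0620 × 0.9870 × 1.0320 = 1.081736
Real growth factor = 1.243141 / 1.081736 = 1.149209
Total real return = 1.149209 − 1 → 1492 basis points.

1492 basis points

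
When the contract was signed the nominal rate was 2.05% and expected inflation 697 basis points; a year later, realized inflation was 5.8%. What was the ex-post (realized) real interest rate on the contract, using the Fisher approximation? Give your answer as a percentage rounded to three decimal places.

-3.750%

Ex-post: 2.05% − 5.8% = -3.750%
So the realized real rate is -3.750%.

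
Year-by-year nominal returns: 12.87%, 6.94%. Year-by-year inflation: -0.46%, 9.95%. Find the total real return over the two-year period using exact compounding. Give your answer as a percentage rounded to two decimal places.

10.29%

Compound the nominal returns: 1.1287 × 1.0694 = 1.207032.
Compound inflation: 0.9954 × 1.0995 = 1.094442.
Deflate: 1.207032 / 1.094442 = 1.102874.
Total real return = 1.102874 − 1 → 10.29%.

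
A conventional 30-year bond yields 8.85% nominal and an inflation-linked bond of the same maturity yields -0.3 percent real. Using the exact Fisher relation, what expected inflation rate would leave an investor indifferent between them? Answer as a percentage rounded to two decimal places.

9.18%

(1 + π) = (1 + i)/(1 + r) = 1.08850 / 0.99700 = 1.091775
Break-even inflation = 1.091775 − 1 → 9.18%.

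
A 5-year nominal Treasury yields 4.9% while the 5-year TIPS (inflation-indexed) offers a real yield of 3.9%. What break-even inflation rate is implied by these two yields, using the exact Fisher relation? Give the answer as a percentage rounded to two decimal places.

(1 + π) = (1 + i)/(1 + r) = 1.04900 / 1.03900 = 1.009625
Break-even inflation = 1.009625 − 1 → 0.96%.

0.96%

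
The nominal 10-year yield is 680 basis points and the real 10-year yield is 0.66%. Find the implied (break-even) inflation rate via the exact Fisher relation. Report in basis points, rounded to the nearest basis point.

(1 + π) = (1 + i)/(1 + r) = 1.06800 / 1.00660 = 1.060997
Break-even inflation = 1.060997 − 1 → 610 basis points.

610 basis points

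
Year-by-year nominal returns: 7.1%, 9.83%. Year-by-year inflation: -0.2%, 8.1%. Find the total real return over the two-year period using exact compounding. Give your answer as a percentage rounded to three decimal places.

9.032%

Compound the nominal returns: 1.0710 × 1.0983 = 1.176279.
Compound inflation: 0.9980 × 1.0810 = 1.078838.
Deflate: 1.176279 / 1.078838 = 1.090321.
Total real return = 1.090321 − 1 → 9.032%.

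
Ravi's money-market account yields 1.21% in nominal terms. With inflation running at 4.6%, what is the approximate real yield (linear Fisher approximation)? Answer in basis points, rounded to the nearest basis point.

-339 basis points

r ≈ i − π = 1.21% − 4.6% = -339 basis points.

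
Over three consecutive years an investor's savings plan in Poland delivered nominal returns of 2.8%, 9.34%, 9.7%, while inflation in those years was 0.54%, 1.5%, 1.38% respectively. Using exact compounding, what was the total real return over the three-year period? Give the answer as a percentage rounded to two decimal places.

Nominal growth factor = 1.0280 × 1.0934 × 1.0970 = 1.233044674
Price-level growth factor = 1.0054 × 1.0150 × 1.0138 = 1.034563638
Real growth factor = 1.233044674 / 1.034563638 = 1.191850003
Total real return = 1.191850003 − 1 → 19.19%.

19.19%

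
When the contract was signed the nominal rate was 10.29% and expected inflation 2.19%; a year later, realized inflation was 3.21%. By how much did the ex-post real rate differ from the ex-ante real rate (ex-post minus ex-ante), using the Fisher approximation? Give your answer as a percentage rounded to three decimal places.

Ex-ante: 10.29% − 2.19% = 8.100%
Ex-post: 10.29% − 3.21% = 7.080%
Difference (ex-post − ex-ante) = -1.0200% → -1.020%.

-1.020%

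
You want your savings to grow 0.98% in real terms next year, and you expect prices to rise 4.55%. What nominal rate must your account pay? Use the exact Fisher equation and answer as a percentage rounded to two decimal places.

5.57%

(1 + i) = (1 + r)(1 + π) = 1.00980 × 1.04550 = 1.0557459
i = 1.0557459 − 1, so the required nominal rate is 5.57%.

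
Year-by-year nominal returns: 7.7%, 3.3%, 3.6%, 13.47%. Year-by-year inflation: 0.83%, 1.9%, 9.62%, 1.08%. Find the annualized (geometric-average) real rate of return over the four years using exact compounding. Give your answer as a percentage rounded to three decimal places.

Compound the nominal returns: 1.0770 × 1.0330 × 1.0360 × 1.1347 = 1.30784668.
Compound inflation: 1.0083 × 1.0190 × 1.0962 × 1.0108 = 1.13846316.
Deflate: 1.30784668 / 1.13846316 = 1.14878261.
Annualized real rate = 1.14878261^(1/4) − 1 = 3.5284% → 3.528%.

3.528%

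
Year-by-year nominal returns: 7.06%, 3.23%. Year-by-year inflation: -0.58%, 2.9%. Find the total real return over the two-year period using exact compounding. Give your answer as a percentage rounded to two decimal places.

Compound the nominal returns: 1.0706 × 1.0323 = 1.105180.
Compound inflation: 0.9942 × 1.0290 = 1.023032.
Deflate: 1.105180 / 1.023032 = 1.080299.
Total real return = 1.080299 − 1 → 8.03%.

8.03%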